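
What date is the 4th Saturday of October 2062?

October 28, 2062

October 2062 begins on a Sunday, so the first Saturday is October 7 (6 days later).
The 4th Saturday is 3 weeks later: 7 + 21 = 28.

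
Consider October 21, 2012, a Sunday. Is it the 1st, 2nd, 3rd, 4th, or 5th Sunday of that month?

3rd

Day 21 falls in week ⌈21/7⌉ of the month.
Days 1–7 hold the 1st Sunday, 8–14 the 2nd, 15–21 the 3rd, 22–28 the 4th, 29–31 the 5th.
21 is in the range for the 3rd.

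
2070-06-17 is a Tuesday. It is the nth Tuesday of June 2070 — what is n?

3rd

Day 17 falls in week ⌈17/7⌉ of the month.
Days 1–7 hold the 1st Tuesday, 8–14 the 2nd, 15–21 the 3rd, 22–28 the 4th, 29–31 the 5th.
17 is in the range for the 3rd.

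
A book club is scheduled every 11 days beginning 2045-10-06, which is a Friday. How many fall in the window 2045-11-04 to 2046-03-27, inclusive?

Occurrences land 11·i days after 2045-10-06 for i = 0, 1, 2, …
2045-11-04 is 29 days after the start; 29 ÷ 11 = 2 remainder 7; since the remainder is 7, round up to i = 3. First occurrence in the window: #4 on 2045-11-08 (3×11 = 33 days in).
2046-03-27 is 172 days after the start; 172 ÷ 11 = 15 remainder 7. Last occurrence in the window: #16 on 2046-03-20.
Occurrences #4 through #16: 13 in total.

13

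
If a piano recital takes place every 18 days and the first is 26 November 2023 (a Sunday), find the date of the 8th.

31 March 2024

The 8th occurrence is 7 intervals after the first: 7 × 18 = 126 days after 26 November 2023.
November has 30 days — 4 days to the end of November leaves 122.
December has 31 days (91 left).
January has 31 days (60 left).
February has 29 days (31 left).
31 days into March → 31 March 2024.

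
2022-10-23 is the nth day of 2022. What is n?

Days in months before October: 31 + 28 + 31 + 30 + 31 + 30 + 31 + 31 + 30 = 273.
Plus 23 days into October → day 296.

296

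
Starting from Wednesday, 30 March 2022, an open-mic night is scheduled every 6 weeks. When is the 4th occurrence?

The 4th occurrence is 3 intervals after the first: 3 × 42 = 126 days after 30 March 2022.
March has 31 days — 1 day to the end of March leaves 125.
April has 30 days (95 left).
May has 31 days (64 left).
June has 30 days (34 left).
July has 31 days (3 left).
3 days into August → 3 August 2022.

3 August 2022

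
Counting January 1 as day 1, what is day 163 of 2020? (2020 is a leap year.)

Jan has 31 days (163 − 31 = 132 remain).
Feb has 29 days (132 − 29 = 103 remain).
Mar has 31 days (103 − 31 = 72 remain).
Apr has 30 days (72 − 30 = 42 remain).
May has 31 days (42 − 31 = 11 remain).
11 into Jun → Jun 11.

Jun 11, 2020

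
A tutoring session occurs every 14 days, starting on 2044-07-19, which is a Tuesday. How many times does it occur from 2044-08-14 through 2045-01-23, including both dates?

12

Occurrences land 14·i days after 2044-07-19 for i = 0, 1, 2, …
2044-08-14 is 26 days after the start; 26 ÷ 14 = 1 remainder 12; since the remainder is 12, round up to i = 2. First occurrence in the window: #3 on 2044-08-16 (2×14 = 28 days in).
2045-01-23 is 188 days after the start; 188 ÷ 14 = 13 remainder 6. Last occurrence in the window: #14 on 2045-01-17.
Occurrences #3 through #14: 12 in total.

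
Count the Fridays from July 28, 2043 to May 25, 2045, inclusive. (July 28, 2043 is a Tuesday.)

July 28, 2043 is a Tuesday; the first Friday on or after it is July 31, 2043 (3 days later).
From July 31, 2043 to May 25, 2045: 153 + 366 + 145 = 664 days (rest of 2043, 2044, to May 25, 2045 in 2045).
664 ÷ 7 = 94 full weeks with remainder 6, so 94 more Fridays after the first → 95.

95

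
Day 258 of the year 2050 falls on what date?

January has 31 days (258 − 31 = 227 remain).
February has 28 days (227 − 28 = 199 remain).
March has 31 days (199 − 31 = 168 remain).
April has 30 days (168 − 30 = 138 remain).
May has 31 days (138 − 31 = 107 remain).
June has 30 days (107 − 30 = 77 remain).
July has 31 days (77 − 31 = 46 remain).
August has 31 days (46 − 31 = 15 remain).
15 into September → September 15.

September 15, 2050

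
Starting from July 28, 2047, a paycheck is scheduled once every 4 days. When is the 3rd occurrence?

The 3rd occurrence is 2 intervals after the first: 2 × 4 = 8 days after July 28, 2047.
July has 31 days — 3 days to the end of July leaves 5.
5 days into August → August 5, 2047.

August 5, 2047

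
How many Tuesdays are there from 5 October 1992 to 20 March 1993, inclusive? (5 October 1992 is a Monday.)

5 October 1992 is a Monday; the first Tuesday on or after it is 6 October 1992 (1 day later).
From 6 October 1992 to 20 March 1993: 25 + 30 + 31 + 31 + 28 + 20 = 165 days (rest of October, November, December, January, February, March).
165 ÷ 7 = 23 full weeks with remainder 4, so 23 more Tuesdays after the first → 24.

24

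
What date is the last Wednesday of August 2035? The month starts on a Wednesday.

August 2035 begins on a Wednesday, so the first Wednesday is August 1.
August 2035 has 31 days. Adding weeks: 1, 8, 15, 22, 29 — the last one ≤ 31 is the 29th.

August 29, 2035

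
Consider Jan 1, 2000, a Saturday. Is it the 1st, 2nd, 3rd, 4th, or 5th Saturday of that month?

1st

Day 1 falls in week ⌈1/7⌉ of the month.
Days 1–7 hold the 1st Saturday, 8–14 the 2nd, 15–21 the 3rd, 22–28 the 4th, 29–31 the 5th.
1 is in the range for the 1st.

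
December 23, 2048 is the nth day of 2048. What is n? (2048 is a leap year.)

Days in months before December: 31 + 29 + 31 + 30 + 31 + 30 + 31 + 31 + 30 + 31 + 30 = 335.
Plus 23 days into December → day 358.

358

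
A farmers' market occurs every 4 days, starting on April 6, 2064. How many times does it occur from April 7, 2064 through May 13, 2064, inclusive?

Occurrences land 4·i days after April 6, 2064 for i = 0, 1, 2, …
April 7, 2064 is 1 day after the start; 1 ÷ 4 = 0 remainder 1; since the remainder is 1, round up to i = 1. First occurrence in the window: #2 on April 10, 2064 (1×4 = 4 days in).
May 13, 2064 is 37 days after the start; 37 ÷ 4 = 9 remainder 1. Last occurrence in the window: #10 on May 12, 2064.
Occurrences #2 through #10: 9 in total.

9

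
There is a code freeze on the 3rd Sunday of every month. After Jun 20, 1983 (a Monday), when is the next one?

Jun 1983 starts on a Wednesday; its first Sunday is the 5th, so the 3rd Sunday is the 19th — Jun 19, 1983.
That is not after Jun 20, 1983, so look at Jul 1983.
Jul 1983 starts on a Friday; its first Sunday is the 3rd, so the 3rd Sunday is the 17th — Jul 17, 1983.

Jul 17, 1983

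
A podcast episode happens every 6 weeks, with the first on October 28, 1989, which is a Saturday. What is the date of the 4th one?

The 4th occurrence is 3 intervals after the first: 3 × 42 = 126 days after October 28, 1989.
October has 31 days — 3 days to the end of October leaves 123.
November has 30 days (93 left).
December has 31 days (62 left).
January has 31 days (31 left).
February has 28 days (3 left).
3 days into March → March 3, 1990.

March 3, 1990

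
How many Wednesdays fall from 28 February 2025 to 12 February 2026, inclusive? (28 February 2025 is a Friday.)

28 February 2025 is a Friday; the first Wednesday on or after it is 5 March 2025 (5 days later).
From 5 March 2025 to 12 February 2026: 301 + 43 = 344 days (rest of 2025, to 12 February 2026 in 2026).
344 ÷ 7 = 49 full weeks with remainder 1, so 49 more Wednesdays after the first → 50.

50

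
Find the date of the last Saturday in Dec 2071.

Dec 2071 begins on a Tuesday, so the first Saturday is Dec 5 (4 days later).
Dec 2071 has 31 days. Adding weeks: 5, 12, 19, 26 — the last one ≤ 31 is the 26th.

Dec 26, 2071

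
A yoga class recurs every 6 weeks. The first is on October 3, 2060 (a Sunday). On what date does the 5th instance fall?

March 20, 2061

The 5th occurrence is 4 intervals after the first: 4 × 42 = 168 days after October 3, 2060.
October has 31 days — 28 days to the end of October leaves 140.
November has 30 days (110 left).
December has 31 days (79 left).
January has 31 days (48 left).
February has 28 days (20 left).
20 days into March → March 20, 2061.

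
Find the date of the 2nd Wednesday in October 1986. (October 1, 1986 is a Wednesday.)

1986-10-08

October 1986 begins on a Wednesday, so the first Wednesday is October 1.
The 2nd Wednesday is 1 weeks later: 1 + 7 = 8.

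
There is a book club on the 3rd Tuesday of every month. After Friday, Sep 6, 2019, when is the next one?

Sep 2019 starts on a Sunday; its first Tuesday is the 3rd, so the 3rd Tuesday is the 17th — Sep 17, 2019.
Sep 17, 2019 is after Sep 6, 2019, so that is the next one.

Sep 17, 2019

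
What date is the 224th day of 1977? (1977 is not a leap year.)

January has 31 days (224 − 31 = 193 remain).
February has 28 days (193 − 28 = 165 remain).
March has 31 days (165 − 31 = 134 remain).
April has 30 days (134 − 30 = 104 remain).
May has 31 days (104 − 31 = 73 remain).
June has 30 days (73 − 30 = 43 remain).
July has 31 days (43 − 31 = 12 remain).
12 into August → August 12.

August 12, 1977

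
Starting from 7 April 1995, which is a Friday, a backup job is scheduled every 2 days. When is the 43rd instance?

The 43rd occurrence is 42 intervals after the first: 42 × 2 = 84 days after 7 April 1995.
April has 30 days — 23 days to the end of April leaves 61.
May has 31 days (30 left).
30 days into June → 30 June 1995.

30 June 1995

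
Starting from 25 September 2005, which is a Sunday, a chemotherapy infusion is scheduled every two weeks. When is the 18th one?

The 18th occurrence is 17 intervals after the first: 17 × 14 = 238 days after 25 September 2005.
September has 30 days — 5 days to the end of September leaves 233.
October has 31 days (202 left).
November has 30 days (172 left).
December has 31 days (141 left).
January has 31 days (110 left).
February has 28 days (82 left).
March has 31 days (51 left).
April has 30 days (21 left).
21 days into May → 21 May 2006.

21 May 2006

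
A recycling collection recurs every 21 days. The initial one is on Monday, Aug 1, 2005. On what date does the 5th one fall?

Oct 24, 2005

The 5th occurrence is 4 intervals after the first: 4 × 21 = 84 days after Aug 1, 2005.
Aug has 31 days — 30 days to the end of Aug leaves 54.
Sep has 30 days (24 left).
24 days into Oct → Oct 24, 2005.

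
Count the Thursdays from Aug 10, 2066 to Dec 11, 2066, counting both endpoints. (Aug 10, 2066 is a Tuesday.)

Aug 10, 2066 is a Tuesday; the first Thursday on or after it is Aug 12, 2066 (2 days later).
From Aug 12, 2066 to Dec 11, 2066: 19 + 30 + 31 + 30 + 11 = 121 days (rest of Aug, Sep, Oct, Nov, Dec).
121 ÷ 7 = 17 full weeks with remainder 2, so 17 more Thursdays after the first → 18.

18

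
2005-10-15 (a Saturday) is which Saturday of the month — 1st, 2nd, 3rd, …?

3rd

Day 15 falls in week ⌈15/7⌉ of the month.
Days 1–7 hold the 1st Saturday, 8–14 the 2nd, 15–21 the 3rd, 22–28 the 4th, 29–31 the 5th.
15 is in the range for the 3rd.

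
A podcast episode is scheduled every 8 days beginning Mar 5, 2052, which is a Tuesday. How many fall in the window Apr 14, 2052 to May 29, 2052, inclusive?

Occurrences land 8·i days after Mar 5, 2052 for i = 0, 1, 2, …
Apr 14, 2052 is 40 days after the start; 40 ÷ 8 = 5 remainder 0. First occurrence in the window: #6 on Apr 14, 2052 (5×8 = 40 days in).
May 29, 2052 is 85 days after the start; 85 ÷ 8 = 10 remainder 5. Last occurrence in the window: #11 on May 24, 2052.
Occurrences #6 through #11: 6 in total.

6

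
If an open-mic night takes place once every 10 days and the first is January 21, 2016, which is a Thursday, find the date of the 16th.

The 16th occurrence is 15 intervals after the first: 15 × 10 = 150 days after January 21, 2016.
January has 31 days — 10 days to the end of January leaves 140.
February has 29 days (111 left).
March has 31 days (80 left).
April has 30 days (50 left).
May has 31 days (19 left).
19 days into June → June 19, 2016.

June 19, 2016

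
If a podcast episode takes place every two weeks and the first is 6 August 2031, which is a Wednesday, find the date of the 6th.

The 6th occurrence is 5 intervals after the first: 5 × 14 = 70 days after 6 August 2031.
August has 31 days — 25 days to the end of August leaves 45.
September has 30 days (15 left).
15 days into October → 15 October 2031.

15 October 2031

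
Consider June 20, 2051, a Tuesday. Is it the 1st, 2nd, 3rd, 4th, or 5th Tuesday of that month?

3rd

Day 20 falls in week ⌈20/7⌉ of the month.
Days 1–7 hold the 1st Tuesday, 8–14 the 2nd, 15–21 the 3rd, 22–28 the 4th, 29–31 the 5th.
20 is in the range for the 3rd.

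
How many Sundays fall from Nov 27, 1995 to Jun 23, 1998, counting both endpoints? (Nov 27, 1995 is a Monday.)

Nov 27, 1995 is a Monday; the first Sunday on or after it is Dec 3, 1995 (6 days later).
From Dec 3, 1995 to Jun 23, 1998: 28 + 366 + 365 + 174 = 933 days (rest of 1995, 1996, 1997, to Jun 23, 1998 in 1998).
933 ÷ 7 = 133 full weeks with remainder 2, so 133 more Sundays after the first → 134.

134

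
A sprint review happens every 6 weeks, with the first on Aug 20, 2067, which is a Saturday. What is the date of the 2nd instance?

Oct 1, 2067

The 2nd occurrence is 1 interval after the first: 1 × 42 = 42 days after Aug 20, 2067.
Aug has 31 days — 11 days to the end of Aug leaves 31.
Sep has 30 days (1 left).
1 day into Oct → Oct 1, 2067.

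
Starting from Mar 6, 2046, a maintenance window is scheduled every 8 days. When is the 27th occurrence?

The 27th occurrence is 26 intervals after the first: 26 × 8 = 208 days after Mar 6, 2046.
Mar has 31 days — 25 days to the end of Mar leaves 183.
Apr has 30 days (153 left).
May has 31 days (122 left).
Jun has 30 days (92 left).
Jul has 31 days (61 left).
Aug has 31 days (30 left).
30 days into Sep → Sep 30, 2046.

Sep 30, 2046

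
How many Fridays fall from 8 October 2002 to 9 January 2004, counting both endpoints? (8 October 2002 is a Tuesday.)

8 October 2002 is a Tuesday; the first Friday on or after it is 11 October 2002 (3 days later).
From 11 October 2002 to 9 January 2004: 81 + 365 + 9 = 455 days (rest of 2002, 2003, to 9 January 2004 in 2004).
455 ÷ 7 = 65 full weeks with remainder 0, so 65 more Fridays after the first → 66.

66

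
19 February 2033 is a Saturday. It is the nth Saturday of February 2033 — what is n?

3rd

Day 19 falls in week ⌈19/7⌉ of the month.
Days 1–7 hold the 1st Saturday, 8–14 the 2nd, 15–21 the 3rd, 22–28 the 4th, 29–31 the 5th.
19 is in the range for the 3rd.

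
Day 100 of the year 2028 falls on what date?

Apr 9, 2028

Jan has 31 days (100 − 31 = 69 remain).
Feb has 29 days (69 − 29 = 40 remain).
Mar has 31 days (40 − 31 = 9 remain).
9 into Apr → Apr 9.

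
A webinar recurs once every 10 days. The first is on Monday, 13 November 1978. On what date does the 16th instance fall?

12 April 1979

The 16th occurrence is 15 intervals after the first: 15 × 10 = 150 days after 13 November 1978.
November has 30 days — 17 days to the end of November leaves 133.
December has 31 days (102 left).
January has 31 days (71 left).
February has 28 days (43 left).
March has 31 days (12 left).
12 days into April → 12 April 1979.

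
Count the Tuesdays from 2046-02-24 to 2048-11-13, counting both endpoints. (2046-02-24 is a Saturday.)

2046-02-24 is a Saturday; the first Tuesday on or after it is 2046-02-27 (3 days later).
From 2046-02-27 to 2048-11-13: 307 + 365 + 318 = 990 days (rest of 2046, 2047, to 2048-11-13 in 2048).
990 ÷ 7 = 141 full weeks with remainder 3, so 141 more Tuesdays after the first → 142.

142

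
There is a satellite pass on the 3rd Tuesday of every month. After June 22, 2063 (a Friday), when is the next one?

July 17, 2063

June 2063 starts on a Friday; its first Tuesday is the 5th, so the 3rd Tuesday is the 19th — June 19, 2063.
That is not after June 22, 2063, so look at July 2063.
July 2063 starts on a Sunday; its first Tuesday is the 3rd, so the 3rd Tuesday is the 17th — July 17, 2063.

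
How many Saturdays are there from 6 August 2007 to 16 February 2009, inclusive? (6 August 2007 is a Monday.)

6 August 2007 is a Monday; the first Saturday on or after it is 11 August 2007 (5 days later).
From 11 August 2007 to 16 February 2009: 142 + 366 + 47 = 555 days (rest of 2007, 2008, to 16 February 2009 in 2009).
555 ÷ 7 = 79 full weeks with remainder 2, so 79 more Saturdays after the first → 80.

80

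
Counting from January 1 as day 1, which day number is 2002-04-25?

Days in months before April: 31 + 28 + 31 = 90.
Plus 25 days into April → day 115.

115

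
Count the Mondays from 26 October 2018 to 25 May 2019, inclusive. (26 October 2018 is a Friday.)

26 October 2018 is a Friday; the first Monday on or after it is 29 October 2018 (3 days later).
From 29 October 2018 to 25 May 2019: 2 + 30 + 31 + 31 + 28 + 31 + 30 + 25 = 208 days (rest of October, November, December, January, February, March, April, May).
208 ÷ 7 = 29 full weeks with remainder 5, so 29 more Mondays after the first → 30.

30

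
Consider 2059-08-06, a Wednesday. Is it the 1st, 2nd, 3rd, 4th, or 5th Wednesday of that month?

1st

Day 6 falls in week ⌈6/7⌉ of the month.
Days 1–7 hold the 1st Wednesday, 8–14 the 2nd, 15–21 the 3rd, 22–28 the 4th, 29–31 the 5th.
6 is in the range for the 1st.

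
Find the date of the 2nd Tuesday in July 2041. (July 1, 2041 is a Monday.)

July 9, 2041

July 2041 begins on a Monday, so the first Tuesday is July 2 (1 day later).
The 2nd Tuesday is 1 weeks later: 2 + 7 = 9.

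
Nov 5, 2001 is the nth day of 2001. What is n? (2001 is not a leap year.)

Days in months before Nov: 31 + 28 + 31 + 30 + 31 + 30 + 31 + 31 + 30 + 31 = 304.
Plus 5 days into Nov → day 309.

309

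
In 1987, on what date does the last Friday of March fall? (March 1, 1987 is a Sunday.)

1987-03-27

March 1987 begins on a Sunday, so the first Friday is March 6 (5 days later).
March 1987 has 31 days. Adding weeks: 6, 13, 20, 27 — the last one ≤ 31 is the 27th.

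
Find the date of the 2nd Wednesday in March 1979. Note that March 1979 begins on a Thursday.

March 1979 begins on a Thursday, so the first Wednesday is March 7 (6 days later).
The 2nd Wednesday is 1 weeks later: 7 + 7 = 14.

1979-03-14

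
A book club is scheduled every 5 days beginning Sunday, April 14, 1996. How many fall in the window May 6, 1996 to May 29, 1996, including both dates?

Occurrences land 5·i days after April 14, 1996 for i = 0, 1, 2, …
May 6, 1996 is 22 days after the start; 22 ÷ 5 = 4 remainder 2; since the remainder is 2, round up to i = 5. First occurrence in the window: #6 on May 9, 1996 (5×5 = 25 days in).
May 29, 1996 is 45 days after the start; 45 ÷ 5 = 9 remainder 0. Last occurrence in the window: #10 on May 29, 1996.
Occurrences #6 through #10: 5 in total.

5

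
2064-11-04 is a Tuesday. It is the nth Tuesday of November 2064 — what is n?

Day 4 falls in week ⌈4/7⌉ of the month.
Days 1–7 hold the 1st Tuesday, 8–14 the 2nd, 15–21 the 3rd, 22–28 the 4th, 29–31 the 5th.
4 is in the range for the 1st.

1st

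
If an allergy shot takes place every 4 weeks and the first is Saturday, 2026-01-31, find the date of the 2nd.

2026-02-28

The 2nd occurrence is 1 interval after the first: 1 × 28 = 28 days after 2026-01-31.
January has 31 days — 0 days to the end of January leaves 28.
28 days into February → 2026-02-28.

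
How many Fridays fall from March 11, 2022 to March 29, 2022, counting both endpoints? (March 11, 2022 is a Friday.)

March 11, 2022 is a Friday; the first Friday on or after it is March 11, 2022.
From March 11, 2022 to March 29, 2022 is 29 − 11 = 18 days.
18 ÷ 7 = 2 full weeks with remainder 4, so 2 more Fridays after the first → 3.

3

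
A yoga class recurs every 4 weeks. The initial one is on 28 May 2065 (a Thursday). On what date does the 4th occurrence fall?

20 August 2065

The 4th occurrence is 3 intervals after the first: 3 × 28 = 84 days after 28 May 2065.
May has 31 days — 3 days to the end of May leaves 81.
June has 30 days (51 left).
July has 31 days (20 left).
20 days into August → 20 August 2065.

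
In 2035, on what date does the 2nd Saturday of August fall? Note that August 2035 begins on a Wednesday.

August 2035 begins on a Wednesday, so the first Saturday is August 4 (3 days later).
The 2nd Saturday is 1 weeks later: 4 + 7 = 11.

August 11, 2035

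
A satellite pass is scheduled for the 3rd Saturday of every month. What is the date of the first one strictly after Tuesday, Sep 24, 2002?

Sep 2002 starts on a Sunday; its first Saturday is the 7th, so the 3rd Saturday is the 21st — Sep 21, 2002.
That is not after Sep 24, 2002, so look at Oct 2002.
Oct 2002 starts on a Tuesday; its first Saturday is the 5th, so the 3rd Saturday is the 19th — Oct 19, 2002.

Oct 19, 2002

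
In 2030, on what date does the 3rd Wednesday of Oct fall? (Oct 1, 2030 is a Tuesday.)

Oct 16, 2030

Oct 2030 begins on a Tuesday, so the first Wednesday is Oct 2 (1 day later).
The 3rd Wednesday is 2 weeks later: 2 + 14 = 16.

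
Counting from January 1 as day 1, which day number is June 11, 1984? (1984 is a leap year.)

Days in months before June: 31 + 29 + 31 + 30 + 31 = 152.
Plus 11 days into June → day 163.

163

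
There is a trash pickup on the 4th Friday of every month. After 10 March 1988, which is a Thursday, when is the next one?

March 1988 starts on a Tuesday; its first Friday is the 4th, so the 4th Friday is the 25th — 25 March 1988.
25 March 1988 is after 10 March 1988, so that is the next one.

25 March 1988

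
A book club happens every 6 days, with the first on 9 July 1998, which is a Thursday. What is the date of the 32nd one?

11 January 1999

The 32nd occurrence is 31 intervals after the first: 31 × 6 = 186 days after 9 July 1998.
July has 31 days — 22 days to the end of July leaves 164.
August has 31 days (133 left).
September has 30 days (103 left).
October has 31 days (72 left).
November has 30 days (42 left).
December has 31 days (11 left).
11 days into January → 11 January 1999.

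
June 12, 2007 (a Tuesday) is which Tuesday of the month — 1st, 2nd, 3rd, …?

Day 12 falls in week ⌈12/7⌉ of the month.
Days 1–7 hold the 1st Tuesday, 8–14 the 2nd, 15–21 the 3rd, 22–28 the 4th, 29–31 the 5th.
12 is in the range for the 2nd.

2nd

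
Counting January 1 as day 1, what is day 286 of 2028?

January has 31 days (286 − 31 = 255 remain).
February has 29 days (255 − 29 = 226 remain).
March has 31 days (226 − 31 = 195 remain).
April has 30 days (195 − 30 = 165 remain).
May has 31 days (165 − 31 = 134 remain).
June has 30 days (134 − 30 = 104 remain).
July has 31 days (104 − 31 = 73 remain).
August has 31 days (73 − 31 = 42 remain).
September has 30 days (42 − 30 = 12 remain).
12 into October → October 12.

October 12, 2028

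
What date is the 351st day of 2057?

2057-12-17

January has 31 days (351 − 31 = 320 remain).
February has 28 days (320 − 28 = 292 remain).
March has 31 days (292 − 31 = 261 remain).
April has 30 days (261 − 30 = 231 remain).
May has 31 days (231 − 31 = 200 remain).
June has 30 days (200 − 30 = 170 remain).
July has 31 days (170 − 31 = 139 remain).
August has 31 days (139 − 31 = 108 remain).
September has 30 days (108 − 30 = 78 remain).
October has 31 days (78 − 31 = 47 remain).
November has 30 days (47 − 30 = 17 remain).
17 into December → December 17.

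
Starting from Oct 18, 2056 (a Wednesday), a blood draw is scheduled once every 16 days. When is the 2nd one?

The 2nd occurrence is 1 interval after the first: 1 × 16 = 16 days after Oct 18, 2056.
Oct has 31 days — 13 days to the end of Oct leaves 3.
3 days into Nov → Nov 3, 2056.

Nov 3, 2056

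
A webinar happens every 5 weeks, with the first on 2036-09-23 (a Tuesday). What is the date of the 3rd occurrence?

The 3rd occurrence is 2 intervals after the first: 2 × 35 = 70 days after 2036-09-23.
September has 30 days — 7 days to the end of September leaves 63.
October has 31 days (32 left).
November has 30 days (2 left).
2 days into December → 2036-12-02.

2036-12-02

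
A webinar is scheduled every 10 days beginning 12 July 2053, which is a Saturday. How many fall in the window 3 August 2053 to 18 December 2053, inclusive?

Occurrences land 10·i days after 12 July 2053 for i = 0, 1, 2, …
3 August 2053 is 22 days after the start; 22 ÷ 10 = 2 remainder 2; since the remainder is 2, round up to i = 3. First occurrence in the window: #4 on 11 August 2053 (3×10 = 30 days in).
18 December 2053 is 159 days after the start; 159 ÷ 10 = 15 remainder 9. Last occurrence in the window: #16 on 9 December 2053.
Occurrences #4 through #16: 13 in total.

13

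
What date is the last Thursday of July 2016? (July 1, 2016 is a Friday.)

2016-07-28

July 2016 begins on a Friday, so the first Thursday is July 7 (6 days later).
July 2016 has 31 days. Adding weeks: 7, 14, 21, 28 — the last one ≤ 31 is the 28th.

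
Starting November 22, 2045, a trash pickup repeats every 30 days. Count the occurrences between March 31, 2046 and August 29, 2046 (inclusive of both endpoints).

5

Occurrences land 30·i days after November 22, 2045 for i = 0, 1, 2, …
March 31, 2046 is 129 days after the start; 129 ÷ 30 = 4 remainder 9; since the remainder is 9, round up to i = 5. First occurrence in the window: #6 on April 21, 2046 (5×30 = 150 days in).
August 29, 2046 is 280 days after the start; 280 ÷ 30 = 9 remainder 10. Last occurrence in the window: #10 on August 19, 2046.
Occurrences #6 through #10: 5 in total.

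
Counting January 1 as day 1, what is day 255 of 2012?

Jan has 31 days (255 − 31 = 224 remain).
Feb has 29 days (224 − 29 = 195 remain).
Mar has 31 days (195 − 31 = 164 remain).
Apr has 30 days (164 − 30 = 134 remain).
May has 31 days (134 − 31 = 103 remain).
Jun has 30 days (103 − 30 = 73 remain).
Jul has 31 days (73 − 31 = 42 remain).
Aug has 31 days (42 − 31 = 11 remain).
11 into Sep → Sep 11.

Sep 11, 2012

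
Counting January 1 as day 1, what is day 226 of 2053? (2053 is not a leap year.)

January has 31 days (226 − 31 = 195 remain).
February has 28 days (195 − 28 = 167 remain).
March has 31 days (167 − 31 = 136 remain).
April has 30 days (136 − 30 = 106 remain).
May has 31 days (106 − 31 = 75 remain).
June has 30 days (75 − 30 = 45 remain).
July has 31 days (45 − 31 = 14 remain).
14 into August → August 14.

2053-08-14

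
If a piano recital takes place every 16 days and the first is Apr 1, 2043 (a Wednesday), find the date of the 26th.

May 5, 2044

The 26th occurrence is 25 intervals after the first: 25 × 16 = 400 days after Apr 1, 2043.
Apr has 30 days — 29 days to the end of Apr leaves 371.
May has 31 days (340 left).
Jun has 30 days (310 left).
Jul has 31 days (279 left).
Aug has 31 days (248 left).
Sep has 30 days (218 left).
Oct has 31 days (187 left).
Nov has 30 days (157 left).
Dec has 31 days (126 left).
Jan has 31 days (95 left).
Feb has 29 days (66 left).
Mar has 31 days (35 left).
Apr has 30 days (5 left).
5 days into May → May 5, 2044.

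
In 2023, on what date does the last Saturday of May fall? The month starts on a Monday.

27 May 2023

May 2023 begins on a Monday, so the first Saturday is May 6 (5 days later).
May 2023 has 31 days. Adding weeks: 6, 13, 20, 27 — the last one ≤ 31 is the 27th.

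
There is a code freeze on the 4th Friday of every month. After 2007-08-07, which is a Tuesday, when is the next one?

August 2007 starts on a Wednesday; its first Friday is the 3rd, so the 4th Friday is the 24th — 2007-08-24.
2007-08-24 is after 2007-08-07, so that is the next one.

2007-08-24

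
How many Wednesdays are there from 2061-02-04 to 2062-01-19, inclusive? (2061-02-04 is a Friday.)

50

2061-02-04 is a Friday; the first Wednesday on or after it is 2061-02-09 (5 days later).
From 2061-02-09 to 2062-01-19: 325 + 19 = 344 days (rest of 2061, to 2062-01-19 in 2062).
344 ÷ 7 = 49 full weeks with remainder 1, so 49 more Wednesdays after the first → 50.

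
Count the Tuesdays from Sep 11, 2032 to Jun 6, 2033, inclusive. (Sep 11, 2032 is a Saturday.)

Sep 11, 2032 is a Saturday; the first Tuesday on or after it is Sep 14, 2032 (3 days later).
From Sep 14, 2032 to Jun 6, 2033: 16 + 31 + 30 + 31 + 31 + 28 + 31 + 30 + 31 + 6 = 265 days (rest of Sep, Oct, Nov, Dec, Jan, Feb, Mar, Apr, May, Jun).
265 ÷ 7 = 37 full weeks with remainder 6, so 37 more Tuesdays after the first → 38.

38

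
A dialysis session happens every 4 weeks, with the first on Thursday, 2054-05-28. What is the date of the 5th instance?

The 5th occurrence is 4 intervals after the first: 4 × 28 = 112 days after 2054-05-28.
May has 31 days — 3 days to the end of May leaves 109.
June has 30 days (79 left).
July has 31 days (48 left).
August has 31 days (17 left).
17 days into September → 2054-09-17.

2054-09-17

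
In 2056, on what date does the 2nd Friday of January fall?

14 January 2056

January 2056 begins on a Saturday, so the first Friday is January 7 (6 days later).
The 2nd Friday is 1 weeks later: 7 + 7 = 14.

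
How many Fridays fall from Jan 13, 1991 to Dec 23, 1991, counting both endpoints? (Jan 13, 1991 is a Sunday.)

Jan 13, 1991 is a Sunday; the first Friday on or after it is Jan 18, 1991 (5 days later).
From Jan 18, 1991 to Dec 23, 1991: 13 + 28 + 31 + 30 + 31 + 30 + 31 + 31 + 30 + 31 + 30 + 23 = 339 days (rest of Jan, Feb, Mar, Apr, May, Jun, Jul, Aug, Sep, Oct, Nov, Dec).
339 ÷ 7 = 48 full weeks with remainder 3, so 48 more Fridays after the first → 49.

49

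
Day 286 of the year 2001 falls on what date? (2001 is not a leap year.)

Oct 13, 2001

Jan has 31 days (286 − 31 = 255 remain).
Feb has 28 days (255 − 28 = 227 remain).
Mar has 31 days (227 − 31 = 196 remain).
Apr has 30 days (196 − 30 = 166 remain).
May has 31 days (166 − 31 = 135 remain).
Jun has 30 days (135 − 30 = 105 remain).
Jul has 31 days (105 − 31 = 74 remain).
Aug has 31 days (74 − 31 = 43 remain).
Sep has 30 days (43 − 30 = 13 remain).
13 into Oct → Oct 13.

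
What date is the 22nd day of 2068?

2068-01-22

22 into January → January 22.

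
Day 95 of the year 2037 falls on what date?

Apr 5, 2037

Jan has 31 days (95 − 31 = 64 remain).
Feb has 28 days (64 − 28 = 36 remain).
Mar has 31 days (36 − 31 = 5 remain).
5 into Apr → Apr 5.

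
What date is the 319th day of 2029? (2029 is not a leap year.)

Nov 15, 2029

Jan has 31 days (319 − 31 = 288 remain).
Feb has 28 days (288 − 28 = 260 remain).
Mar has 31 days (260 − 31 = 229 remain).
Apr has 30 days (229 − 30 = 199 remain).
May has 31 days (199 − 31 = 168 remain).
Jun has 30 days (168 − 30 = 138 remain).
Jul has 31 days (138 − 31 = 107 remain).
Aug has 31 days (107 − 31 = 76 remain).
Sep has 30 days (76 − 30 = 46 remain).
Oct has 31 days (46 − 31 = 15 remain).
15 into Nov → Nov 15.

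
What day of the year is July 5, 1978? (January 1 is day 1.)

Days in months before July: 31 + 28 + 31 + 30 + 31 + 30 = 181.
Plus 5 days into July → day 186.

186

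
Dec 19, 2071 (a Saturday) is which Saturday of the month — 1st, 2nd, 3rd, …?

3rd

Day 19 falls in week ⌈19/7⌉ of the month.
Days 1–7 hold the 1st Saturday, 8–14 the 2nd, 15–21 the 3rd, 22–28 the 4th, 29–31 the 5th.
19 is in the range for the 3rd.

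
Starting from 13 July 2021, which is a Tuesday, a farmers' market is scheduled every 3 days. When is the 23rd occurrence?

17 September 2021

The 23rd occurrence is 22 intervals after the first: 22 × 3 = 66 days after 13 July 2021.
July has 31 days — 18 days to the end of July leaves 48.
August has 31 days (17 left).
17 days into September → 17 September 2021.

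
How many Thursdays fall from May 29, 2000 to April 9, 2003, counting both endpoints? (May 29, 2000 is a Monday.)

149

May 29, 2000 is a Monday; the first Thursday on or after it is June 1, 2000 (3 days later).
From June 1, 2000 to April 9, 2003: 213 + 365 + 365 + 99 = 1042 days (rest of 2000, 2001, 2002, to April 9, 2003 in 2003).
1042 ÷ 7 = 148 full weeks with remainder 6, so 148 more Thursdays after the first → 149.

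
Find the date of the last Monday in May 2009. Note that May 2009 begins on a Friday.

May 2009 begins on a Friday, so the first Monday is May 4 (3 days later).
May 2009 has 31 days. Adding weeks: 4, 11, 18, 25 — the last one ≤ 31 is the 25th.

2009-05-25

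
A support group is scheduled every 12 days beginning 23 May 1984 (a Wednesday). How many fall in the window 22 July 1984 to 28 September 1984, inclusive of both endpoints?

6

Occurrences land 12·i days after 23 May 1984 for i = 0, 1, 2, …
22 July 1984 is 60 days after the start; 60 ÷ 12 = 5 remainder 0. First occurrence in the window: #6 on 22 July 1984 (5×12 = 60 days in).
28 September 1984 is 128 days after the start; 128 ÷ 12 = 10 remainder 8. Last occurrence in the window: #11 on 20 September 1984.
Occurrences #6 through #11: 6 in total.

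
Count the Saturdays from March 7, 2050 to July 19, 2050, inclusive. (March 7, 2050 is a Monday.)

19

March 7, 2050 is a Monday; the first Saturday on or after it is March 12, 2050 (5 days later).
From March 12, 2050 to July 19, 2050: 19 + 30 + 31 + 30 + 19 = 129 days (rest of March, April, May, June, July).
129 ÷ 7 = 18 full weeks with remainder 3, so 18 more Saturdays after the first → 19.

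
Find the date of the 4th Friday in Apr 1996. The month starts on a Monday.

Apr 26, 1996

Apr 1996 begins on a Monday, so the first Friday is Apr 5 (4 days later).
The 4th Friday is 3 weeks later: 5 + 21 = 26.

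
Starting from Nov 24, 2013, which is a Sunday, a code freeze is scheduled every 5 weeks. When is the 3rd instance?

Feb 2, 2014

The 3rd occurrence is 2 intervals after the first: 2 × 35 = 70 days after Nov 24, 2013.
Nov has 30 days — 6 days to the end of Nov leaves 64.
Dec has 31 days (33 left).
Jan has 31 days (2 left).
2 days into Feb → Feb 2, 2014.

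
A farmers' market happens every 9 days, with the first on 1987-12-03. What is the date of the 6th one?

The 6th occurrence is 5 intervals after the first: 5 × 9 = 45 days after 1987-12-03.
December has 31 days — 28 days to the end of December leaves 17.
17 days into January → 1988-01-17.

1988-01-17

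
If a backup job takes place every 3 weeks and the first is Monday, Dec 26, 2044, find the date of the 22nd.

The 22nd occurrence is 21 intervals after the first: 21 × 21 = 441 days after Dec 26, 2044.
Dec has 31 days — 5 days to the end of Dec leaves 436.
2045 has 365 days (71 left).
Jan has 31 days (40 left).
Feb has 28 days (12 left).
12 days into Mar → Mar 12, 2046.

Mar 12, 2046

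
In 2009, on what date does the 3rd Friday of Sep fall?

Sep 2009 begins on a Tuesday, so the first Friday is Sep 4 (3 days later).
The 3rd Friday is 2 weeks later: 4 + 14 = 18.

Sep 18, 2009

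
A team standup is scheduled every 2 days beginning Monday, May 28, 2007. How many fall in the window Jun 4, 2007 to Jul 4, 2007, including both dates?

15

Occurrences land 2·i days after May 28, 2007 for i = 0, 1, 2, …
Jun 4, 2007 is 7 days after the start; 7 ÷ 2 = 3 remainder 1; since the remainder is 1, round up to i = 4. First occurrence in the window: #5 on Jun 5, 2007 (4×2 = 8 days in).
Jul 4, 2007 is 37 days after the start; 37 ÷ 2 = 18 remainder 1. Last occurrence in the window: #19 on Jul 3, 2007.
Occurrences #5 through #19: 15 in total.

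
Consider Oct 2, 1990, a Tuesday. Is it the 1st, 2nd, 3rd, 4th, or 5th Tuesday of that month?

1st

Day 2 falls in week ⌈2/7⌉ of the month.
Days 1–7 hold the 1st Tuesday, 8–14 the 2nd, 15–21 the 3rd, 22–28 the 4th, 29–31 the 5th.
2 is in the range for the 1st.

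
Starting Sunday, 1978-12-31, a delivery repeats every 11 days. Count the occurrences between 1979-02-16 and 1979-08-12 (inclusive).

Occurrences land 11·i days after 1978-12-31 for i = 0, 1, 2, …
1979-02-16 is 47 days after the start; 47 ÷ 11 = 4 remainder 3; since the remainder is 3, round up to i = 5. First occurrence in the window: #6 on 1979-02-24 (5×11 = 55 days in).
1979-08-12 is 224 days after the start; 224 ÷ 11 = 20 remainder 4. Last occurrence in the window: #21 on 1979-08-08.
Occurrences #6 through #21: 16 in total.

16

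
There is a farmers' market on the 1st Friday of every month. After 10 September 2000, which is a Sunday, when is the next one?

6 October 2000

September 2000 starts on a Friday, so its 1st Friday is 1 September 2000.
That is not after 10 September 2000, so look at October 2000.
October 2000 starts on a Sunday, so its 1st Friday is 6 October 2000 (5 days in).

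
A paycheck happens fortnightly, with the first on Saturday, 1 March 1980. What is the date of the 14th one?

30 August 1980

The 14th occurrence is 13 intervals after the first: 13 × 14 = 182 days after 1 March 1980.
March has 31 days — 30 days to the end of March leaves 152.
April has 30 days (122 left).
May has 31 days (91 left).
June has 30 days (61 left).
July has 31 days (30 left).
30 days into August → 30 August 1980.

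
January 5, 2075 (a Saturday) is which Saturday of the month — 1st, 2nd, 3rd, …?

1st

Day 5 falls in week ⌈5/7⌉ of the month.
Days 1–7 hold the 1st Saturday, 8–14 the 2nd, 15–21 the 3rd, 22–28 the 4th, 29–31 the 5th.
5 is in the range for the 1st.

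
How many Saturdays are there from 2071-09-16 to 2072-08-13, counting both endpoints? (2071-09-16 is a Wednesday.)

48

2071-09-16 is a Wednesday; the first Saturday on or after it is 2071-09-19 (3 days later).
From 2071-09-19 to 2072-08-13: 103 + 226 = 329 days (rest of 2071, to 2072-08-13 in 2072).
329 ÷ 7 = 47 full weeks with remainder 0, so 47 more Saturdays after the first → 48.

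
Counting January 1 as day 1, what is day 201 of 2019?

2019-07-20

January has 31 days (201 − 31 = 170 remain).
February has 28 days (170 − 28 = 142 remain).
March has 31 days (142 − 31 = 111 remain).
April has 30 days (111 − 30 = 81 remain).
May has 31 days (81 − 31 = 50 remain).
June has 30 days (50 − 30 = 20 remain).
20 into July → July 20.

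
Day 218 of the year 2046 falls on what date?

6 August 2046

January has 31 days (218 − 31 = 187 remain).
February has 28 days (187 − 28 = 159 remain).
March has 31 days (159 − 31 = 128 remain).
April has 30 days (128 − 30 = 98 remain).
May has 31 days (98 − 31 = 67 remain).
June has 30 days (67 − 30 = 37 remain).
July has 31 days (37 − 31 = 6 remain).
6 into August → August 6.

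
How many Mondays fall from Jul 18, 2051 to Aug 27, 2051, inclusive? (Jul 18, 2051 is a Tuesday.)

5

Jul 18, 2051 is a Tuesday; the first Monday on or after it is Jul 24, 2051 (6 days later).
From Jul 24, 2051 to Aug 27, 2051: 7 + 27 = 34 days (rest of Jul, Aug).
34 ÷ 7 = 4 full weeks with remainder 6, so 4 more Mondays after the first → 5.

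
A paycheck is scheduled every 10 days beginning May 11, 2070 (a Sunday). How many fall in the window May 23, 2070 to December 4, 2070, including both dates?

19

Occurrences land 10·i days after May 11, 2070 for i = 0, 1, 2, …
May 23, 2070 is 12 days after the start; 12 ÷ 10 = 1 remainder 2; since the remainder is 2, round up to i = 2. First occurrence in the window: #3 on May 31, 2070 (2×10 = 20 days in).
December 4, 2070 is 207 days after the start; 207 ÷ 10 = 20 remainder 7. Last occurrence in the window: #21 on November 27, 2070.
Occurrences #3 through #21: 19 in total.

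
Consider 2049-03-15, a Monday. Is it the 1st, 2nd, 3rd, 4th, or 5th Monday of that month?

3rd

Day 15 falls in week ⌈15/7⌉ of the month.
Days 1–7 hold the 1st Monday, 8–14 the 2nd, 15–21 the 3rd, 22–28 the 4th, 29–31 the 5th.
15 is in the range for the 3rd.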